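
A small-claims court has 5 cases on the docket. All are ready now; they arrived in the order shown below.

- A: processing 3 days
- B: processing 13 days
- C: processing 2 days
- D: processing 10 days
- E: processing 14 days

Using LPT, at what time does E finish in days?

14

LPT (decreasing processing time): E B D A C.
E: 0→14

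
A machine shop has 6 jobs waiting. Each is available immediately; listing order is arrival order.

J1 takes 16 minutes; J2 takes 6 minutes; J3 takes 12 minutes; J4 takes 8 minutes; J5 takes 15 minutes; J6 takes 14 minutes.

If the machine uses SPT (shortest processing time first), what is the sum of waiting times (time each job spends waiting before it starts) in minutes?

141

SPT (increasing processing time): J2 J4 J3 J6 J5 J1.
J2: waits 0, runs 0→6
J4: waits 6, runs 6→14
J3: waits 14, runs 14→26
J6: waits 26, runs 26→40
J5: waits 40, runs 40→55
J1: waits 55, runs 55→71
Sum = 0+6+14+26+40+55 = 141.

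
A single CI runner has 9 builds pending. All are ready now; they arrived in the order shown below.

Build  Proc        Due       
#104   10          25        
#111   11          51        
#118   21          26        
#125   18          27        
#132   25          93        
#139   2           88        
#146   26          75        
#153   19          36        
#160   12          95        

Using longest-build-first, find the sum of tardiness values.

LPT (decreasing processing time): #146 #132 #118 #153 #125 #160 #111 #104 #139.
#146: 0→26, due 75, tardiness 0
#132: 26→51, due 93, tardiness 0
#118: 51→72, due 26, tardiness 46
#153: 72→91, due 36, tardiness 55
#125: 91→109, due 27, tardiness 82
#160: 109→121, due 95, tardiness 26
#111: 121→132, due 51, tardiness 81
#104: 132→142, due 25, tardiness 117
#139: 142→144, due 88, tardiness 56
Sum = 0+0+46+55+82+26+81+117+56 = 463.

463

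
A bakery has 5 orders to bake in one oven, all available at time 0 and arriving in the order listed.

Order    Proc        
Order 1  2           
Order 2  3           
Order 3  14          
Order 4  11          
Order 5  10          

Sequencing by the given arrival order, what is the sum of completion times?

FIFO (arrival order): Order 1 Order 2 Order 3 Order 4 Order 5.
Order 1: 0→2
Order 2: 2→5
Order 3: 5→19
Order 4: 19→30
Order 5: 30→40
Sum = 2+5+19+30+40 = 96.

96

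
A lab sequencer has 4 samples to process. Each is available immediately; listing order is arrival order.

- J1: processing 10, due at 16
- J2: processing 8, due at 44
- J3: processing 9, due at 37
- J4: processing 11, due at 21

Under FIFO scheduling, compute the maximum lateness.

17

FIFO (arrival order): J1 J2 J3 J4.
J1: 0→10, due 16, lateness -6
J2: 10→18, due 44, lateness -26
J3: 18→27, due 37, lateness -10
J4: 27→38, due 21, lateness 17
Maximum = 17.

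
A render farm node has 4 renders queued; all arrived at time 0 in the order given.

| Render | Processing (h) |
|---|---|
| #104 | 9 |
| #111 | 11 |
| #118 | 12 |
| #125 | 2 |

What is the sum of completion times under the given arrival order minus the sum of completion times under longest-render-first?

-6

FIFO (arrival order): #104 #111 #118 #125.
#104: 0→9
#111: 9→20
#118: 20→32
#125: 32→34
Sum = 9+20+32+34 = 95.
LPT (decreasing processing time): #118 #111 #104 #125.
#118: 0→12
#111: 12→23
#104: 23→32
#125: 32→34
Sum = 12+23+32+34 = 101.
Difference = 95 − 101 = -6.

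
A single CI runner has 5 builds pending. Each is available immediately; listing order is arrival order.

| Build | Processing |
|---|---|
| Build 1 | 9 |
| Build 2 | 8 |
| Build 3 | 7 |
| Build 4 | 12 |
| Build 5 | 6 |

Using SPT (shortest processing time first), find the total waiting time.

SPT (increasing processing time): Build 5 Build 3 Build 2 Build 1 Build 4.
Build 5: waits 0, runs 0→6
Build 3: waits 6, runs 6→13
Build 2: waits 13, runs 13→21
Build 1: waits 21, runs 21→30
Build 4: waits 30, runs 30→42
Sum = 0+6+13+21+30 = 70.

70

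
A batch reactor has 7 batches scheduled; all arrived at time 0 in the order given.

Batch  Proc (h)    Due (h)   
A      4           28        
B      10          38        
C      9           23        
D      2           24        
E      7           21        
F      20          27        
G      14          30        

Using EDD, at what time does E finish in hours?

7

EDD (increasing due date): E C D F A G B.
E: 0→7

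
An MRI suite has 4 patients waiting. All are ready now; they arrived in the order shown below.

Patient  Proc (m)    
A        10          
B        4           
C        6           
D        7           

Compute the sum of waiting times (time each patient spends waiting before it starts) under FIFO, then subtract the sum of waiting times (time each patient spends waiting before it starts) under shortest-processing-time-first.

13

FIFO (arrival order): A B C D.
A: waits 0, runs 0→10
B: waits 10, runs 10→14
C: waits 14, runs 14→20
D: waits 20, runs 20→27
Sum = 0+10+14+20 = 44.
SPT (increasing processing time): B C D A.
B: waits 0, runs 0→4
C: waits 4, runs 4→10
D: waits 10, runs 10→17
A: waits 17, runs 17→27
Sum = 0+4+10+17 = 31.
Difference = 44 − 31 = 13.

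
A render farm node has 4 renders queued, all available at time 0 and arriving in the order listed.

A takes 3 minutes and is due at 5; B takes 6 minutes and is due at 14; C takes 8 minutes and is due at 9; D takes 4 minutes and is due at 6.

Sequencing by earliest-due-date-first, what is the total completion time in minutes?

46

EDD (increasing due date): A D C B.
A: 0→3
D: 3→7
C: 7→15
B: 15→21
Sum = 3+7+15+21 = 46.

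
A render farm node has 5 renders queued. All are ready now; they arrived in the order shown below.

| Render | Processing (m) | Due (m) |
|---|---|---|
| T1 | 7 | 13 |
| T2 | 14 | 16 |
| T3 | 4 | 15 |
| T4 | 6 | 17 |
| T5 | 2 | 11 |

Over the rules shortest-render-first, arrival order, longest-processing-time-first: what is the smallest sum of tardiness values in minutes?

SPT (increasing processing time): T5 T3 T4 T1 T2.
T5: 0→2, due 11, tardiness 0
T3: 2→6, due 15, tardiness 0
T4: 6→12, due 17, tardiness 0
T1: 12→19, due 13, tardiness 6
T2: 19→33, due 16, tardiness 17
Sum = 0+0+0+6+17 = 23.
FIFO (arrival order): T1 T2 T3 T4 T5.
T1: 0→7, due 13, tardiness 0
T2: 7→21, due 16, tardiness 5
T3: 21→25, due 15, tardiness 10
T4: 25→31, due 17, tardiness 14
T5: 31→33, due 11, tardiness 22
Sum = 0+5+10+14+22 = 51.
LPT (decreasing processing time): T2 T1 T4 T3 T5.
T2: 0→14, due 16, tardiness 0
T1: 14→21, due 13, tardiness 8
T4: 21→27, due 17, tardiness 10
T3: 27→31, due 15, tardiness 16
T5: 31→33, due 11, tardiness 22
Sum = 0+8+10+16+22 = 56.
SPT 23, FIFO 51, LPT 56 → minimum 23.

23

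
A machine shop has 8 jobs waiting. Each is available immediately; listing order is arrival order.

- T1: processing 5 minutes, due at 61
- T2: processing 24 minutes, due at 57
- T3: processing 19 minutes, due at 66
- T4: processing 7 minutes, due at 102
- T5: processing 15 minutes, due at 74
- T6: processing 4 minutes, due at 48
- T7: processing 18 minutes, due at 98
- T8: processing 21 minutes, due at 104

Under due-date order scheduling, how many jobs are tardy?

1

EDD (increasing due date): T6 T2 T1 T3 T5 T7 T4 T8.
T6: 0→4, due 48, tardiness 0
T2: 4→28, due 57, tardiness 0
T1: 28→33, due 61, tardiness 0
T3: 33→52, due 66, tardiness 0
T5: 52→67, due 74, tardiness 0
T7: 67→85, due 98, tardiness 0
T4: 85→92, due 102, tardiness 0
T8: 92→113, due 104, tardiness 9
Late jobs: 1.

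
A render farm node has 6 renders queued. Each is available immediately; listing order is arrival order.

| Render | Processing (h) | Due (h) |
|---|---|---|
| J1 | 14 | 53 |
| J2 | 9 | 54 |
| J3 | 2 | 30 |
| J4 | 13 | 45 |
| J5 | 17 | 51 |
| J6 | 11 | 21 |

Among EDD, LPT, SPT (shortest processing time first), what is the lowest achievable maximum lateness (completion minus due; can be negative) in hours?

EDD (increasing due date): J6 J3 J4 J5 J1 J2.
J6: 0→11, due 21, lateness -10
J3: 11→13, due 30, lateness -17
J4: 13→26, due 45, lateness -19
J5: 26→43, due 51, lateness -8
J1: 43→57, due 53, lateness 4
J2: 57→66, due 54, lateness 12
Maximum = 12.
LPT (decreasing processing time): J5 J1 J4 J6 J2 J3.
J5: 0→17, due 51, lateness -34
J1: 17→31, due 53, lateness -22
J4: 31→44, due 45, lateness -1
J6: 44→55, due 21, lateness 34
J2: 55→64, due 54, lateness 10
J3: 64→66, due 30, lateness 36
Maximum = 36.
SPT (increasing processing time): J3 J2 J6 J4 J1 J5.
J3: 0→2, due 30, lateness -28
J2: 2→11, due 54, lateness -43
J6: 11→22, due 21, lateness 1
J4: 22→35, due 45, lateness -10
J1: 35→49, due 53, lateness -4
J5: 49→66, due 51, lateness 15
Maximum = 15.
EDD 12, LPT 36, SPT 15 → minimum 12.

12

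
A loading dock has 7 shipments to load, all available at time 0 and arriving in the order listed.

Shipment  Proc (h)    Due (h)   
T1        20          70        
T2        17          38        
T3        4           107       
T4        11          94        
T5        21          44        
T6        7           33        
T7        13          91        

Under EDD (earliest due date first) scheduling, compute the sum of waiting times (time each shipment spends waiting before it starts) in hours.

308

EDD (increasing due date): T6 T2 T5 T1 T7 T4 T3.
T6: waits 0, runs 0→7
T2: waits 7, runs 7→24
T5: waits 24, runs 24→45
T1: waits 45, runs 45→65
T7: waits 65, runs 65→78
T4: waits 78, runs 78→89
T3: waits 89, runs 89→93
Sum = 0+7+24+45+65+78+89 = 308.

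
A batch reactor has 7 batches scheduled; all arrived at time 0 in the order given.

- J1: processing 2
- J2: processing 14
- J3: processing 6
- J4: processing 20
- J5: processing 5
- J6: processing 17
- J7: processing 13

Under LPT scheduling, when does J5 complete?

LPT (decreasing processing time): J4 J6 J2 J7 J3 J5 J1.
J4: 0→20
J6: 20→37
J2: 37→51
J7: 51→64
J3: 64→70
J5: 70→75

75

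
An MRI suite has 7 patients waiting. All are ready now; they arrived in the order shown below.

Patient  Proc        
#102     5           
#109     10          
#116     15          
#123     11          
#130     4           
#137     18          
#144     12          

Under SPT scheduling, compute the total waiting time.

161

SPT (increasing processing time): #130 #102 #109 #123 #144 #116 #137.
#130: waits 0, runs 0→4
#102: waits 4, runs 4→9
#109: waits 9, runs 9→19
#123: waits 19, runs 19→30
#144: waits 30, runs 30→42
#116: waits 42, runs 42→57
#137: waits 57, runs 57→75
Sum = 0+4+9+19+30+42+57 = 161.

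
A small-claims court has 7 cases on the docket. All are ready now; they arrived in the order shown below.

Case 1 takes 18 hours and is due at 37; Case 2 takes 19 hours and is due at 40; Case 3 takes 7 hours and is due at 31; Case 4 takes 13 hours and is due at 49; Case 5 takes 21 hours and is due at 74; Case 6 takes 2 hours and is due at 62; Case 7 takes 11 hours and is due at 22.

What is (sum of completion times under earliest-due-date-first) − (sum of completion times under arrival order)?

-56

EDD (increasing due date): Case 7 Case 3 Case 1 Case 2 Case 4 Case 6 Case 5.
Case 7: 0→11
Case 3: 11→18
Case 1: 18→36
Case 2: 36→55
Case 4: 55→68
Case 6: 68→70
Case 5: 70→91
Sum = 11+18+36+55+68+70+91 = 349.
FIFO (arrival order): Case 1 Case 2 Case 3 Case 4 Case 5 Case 6 Case 7.
Case 1: 0→18
Case 2: 18→37
Case 3: 37→44
Case 4: 44→57
Case 5: 57→78
Case 6: 78→80
Case 7: 80→91
Sum = 18+37+44+57+78+80+91 = 405.
Difference = 349 − 405 = -56.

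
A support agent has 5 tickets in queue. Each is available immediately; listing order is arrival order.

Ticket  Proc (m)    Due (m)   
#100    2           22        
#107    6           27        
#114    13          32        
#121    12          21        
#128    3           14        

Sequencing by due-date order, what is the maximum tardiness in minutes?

4

EDD (increasing due date): #128 #121 #100 #107 #114.
#128: 0→3, due 14, tardiness 0
#121: 3→15, due 21, tardiness 0
#100: 15→17, due 22, tardiness 0
#107: 17→23, due 27, tardiness 0
#114: 23→36, due 32, tardiness 4
Maximum = 4.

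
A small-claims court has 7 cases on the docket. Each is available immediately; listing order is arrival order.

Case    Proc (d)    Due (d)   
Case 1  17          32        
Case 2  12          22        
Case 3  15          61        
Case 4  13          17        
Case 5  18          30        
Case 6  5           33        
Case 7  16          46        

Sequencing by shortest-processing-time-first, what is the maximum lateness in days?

SPT (increasing processing time): Case 6 Case 2 Case 4 Case 3 Case 7 Case 1 Case 5.
Case 6: 0→5, due 33, lateness -28
Case 2: 5→17, due 22, lateness -5
Case 4: 17→30, due 17, lateness 13
Case 3: 30→45, due 61, lateness -16
Case 7: 45→61, due 46, lateness 15
Case 1: 61→78, due 32, lateness 46
Case 5: 78→96, due 30, lateness 66
Maximum = 66.

66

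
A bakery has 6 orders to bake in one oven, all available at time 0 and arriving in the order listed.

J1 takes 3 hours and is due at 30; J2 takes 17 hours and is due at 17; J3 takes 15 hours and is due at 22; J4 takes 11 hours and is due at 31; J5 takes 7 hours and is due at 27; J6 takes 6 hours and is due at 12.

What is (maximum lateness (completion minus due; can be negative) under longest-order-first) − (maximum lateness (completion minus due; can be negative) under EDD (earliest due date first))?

16

LPT (decreasing processing time): J2 J3 J4 J5 J6 J1.
J2: 0→17, due 17, lateness 0
J3: 17→32, due 22, lateness 10
J4: 32→43, due 31, lateness 12
J5: 43→50, due 27, lateness 23
J6: 50→56, due 12, lateness 44
J1: 56→59, due 30, lateness 29
Maximum = 44.
EDD (increasing due date): J6 J2 J3 J5 J1 J4.
J6: 0→6, due 12, lateness -6
J2: 6→23, due 17, lateness 6
J3: 23→38, due 22, lateness 16
J5: 38→45, due 27, lateness 18
J1: 45→48, due 30, lateness 18
J4: 48→59, due 31, lateness 28
Maximum = 28.
Difference = 44 − 28 = 16.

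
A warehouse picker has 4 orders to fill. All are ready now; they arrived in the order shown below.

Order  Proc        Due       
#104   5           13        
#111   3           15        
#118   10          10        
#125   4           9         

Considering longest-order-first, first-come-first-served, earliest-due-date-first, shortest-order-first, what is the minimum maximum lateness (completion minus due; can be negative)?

7

LPT (decreasing processing time): #118 #104 #125 #111.
#118: 0→10, due 10, lateness 0
#104: 10→15, due 13, lateness 2
#125: 15→19, due 9, lateness 10
#111: 19→22, due 15, lateness 7
Maximum = 10.
FIFO (arrival order): #104 #111 #118 #125.
#104: 0→5, due 13, lateness -8
#111: 5→8, due 15, lateness -7
#118: 8→18, due 10, lateness 8
#125: 18→22, due 9, lateness 13
Maximum = 13.
EDD (increasing due date): #125 #118 #104 #111.
#125: 0→4, due 9, lateness -5
#118: 4→14, due 10, lateness 4
#104: 14→19, due 13, lateness 6
#111: 19→22, due 15, lateness 7
Maximum = 7.
SPT (increasing processing time): #111 #125 #104 #118.
#111: 0→3, due 15, lateness -12
#125: 3→7, due 9, lateness -2
#104: 7→12, due 13, lateness -1
#118: 12→22, due 10, lateness 12
Maximum = 12.
LPT 10, FIFO 13, EDD 7, SPT 12 → minimum 7.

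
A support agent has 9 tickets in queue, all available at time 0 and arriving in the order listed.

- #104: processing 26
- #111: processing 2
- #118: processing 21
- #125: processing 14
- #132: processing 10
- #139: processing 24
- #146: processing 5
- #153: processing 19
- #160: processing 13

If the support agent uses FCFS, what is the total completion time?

FIFO (arrival order): #104 #111 #118 #125 #132 #139 #146 #153 #160.
#104: 0→26
#111: 26→28
#118: 28→49
#125: 49→63
#132: 63→73
#139: 73→97
#146: 97→102
#153: 102→121
#160: 121→134
Sum = 26+28+49+63+73+97+102+121+134 = 693.

693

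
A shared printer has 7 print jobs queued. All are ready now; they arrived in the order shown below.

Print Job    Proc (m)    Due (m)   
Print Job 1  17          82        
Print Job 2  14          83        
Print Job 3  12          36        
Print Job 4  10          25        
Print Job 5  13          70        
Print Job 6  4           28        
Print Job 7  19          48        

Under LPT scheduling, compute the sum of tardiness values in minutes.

LPT (decreasing processing time): Print Job 7 Print Job 1 Print Job 2 Print Job 5 Print Job 3 Print Job 4 Print Job 6.
Print Job 7: 0→19, due 48, tardiness 0
Print Job 1: 19→36, due 82, tardiness 0
Print Job 2: 36→50, due 83, tardiness 0
Print Job 5: 50→63, due 70, tardiness 0
Print Job 3: 63→75, due 36, tardiness 39
Print Job 4: 75→85, due 25, tardiness 60
Print Job 6: 85→89, due 28, tardiness 61
Sum = 0+0+0+0+39+60+61 = 160.

160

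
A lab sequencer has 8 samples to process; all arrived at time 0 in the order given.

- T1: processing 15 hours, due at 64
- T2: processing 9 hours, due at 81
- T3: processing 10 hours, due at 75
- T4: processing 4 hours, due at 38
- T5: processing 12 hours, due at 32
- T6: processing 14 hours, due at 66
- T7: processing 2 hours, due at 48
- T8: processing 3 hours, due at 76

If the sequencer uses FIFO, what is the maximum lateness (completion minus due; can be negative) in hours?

18

FIFO (arrival order): T1 T2 T3 T4 T5 T6 T7 T8.
T1: 0→15, due 64, lateness -49
T2: 15→24, due 81, lateness -57
T3: 24→34, due 75, lateness -41
T4: 34→38, due 38, lateness 0
T5: 38→50, due 32, lateness 18
T6: 50→64, due 66, lateness -2
T7: 64→66, due 48, lateness 18
T8: 66→69, due 76, lateness -7
Maximum = 18.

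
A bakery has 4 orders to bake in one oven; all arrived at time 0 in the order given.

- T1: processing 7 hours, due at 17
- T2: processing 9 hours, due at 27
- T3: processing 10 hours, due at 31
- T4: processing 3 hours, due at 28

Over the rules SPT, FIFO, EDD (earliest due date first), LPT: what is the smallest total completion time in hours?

61

SPT (increasing processing time): T4 T1 T2 T3.
T4: 0→3
T1: 3→10
T2: 10→19
T3: 19→29
Sum = 3+10+19+29 = 61.
FIFO (arrival order): T1 T2 T3 T4.
T1: 0→7
T2: 7→16
T3: 16→26
T4: 26→29
Sum = 7+16+26+29 = 78.
EDD (increasing due date): T1 T2 T4 T3.
T1: 0→7
T2: 7→16
T4: 16→19
T3: 19→29
Sum = 7+16+19+29 = 71.
LPT (decreasing processing time): T3 T2 T1 T4.
T3: 0→10
T2: 10→19
T1: 19→26
T4: 26→29
Sum = 10+19+26+29 = 84.
SPT 61, FIFO 78, EDD 71, LPT 84 → minimum 61.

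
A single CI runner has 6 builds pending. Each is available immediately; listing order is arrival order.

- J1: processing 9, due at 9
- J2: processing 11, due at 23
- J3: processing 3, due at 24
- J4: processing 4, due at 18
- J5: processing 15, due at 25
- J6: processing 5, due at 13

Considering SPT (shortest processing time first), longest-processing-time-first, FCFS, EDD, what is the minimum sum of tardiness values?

37

SPT (increasing processing time): J3 J4 J6 J1 J2 J5.
J3: 0→3, due 24, tardiness 0
J4: 3→7, due 18, tardiness 0
J6: 7→12, due 13, tardiness 0
J1: 12→21, due 9, tardiness 12
J2: 21→32, due 23, tardiness 9
J5: 32→47, due 25, tardiness 22
Sum = 0+0+0+12+9+22 = 43.
LPT (decreasing processing time): J5 J2 J1 J6 J4 J3.
J5: 0→15, due 25, tardiness 0
J2: 15→26, due 23, tardiness 3
J1: 26→35, due 9, tardiness 26
J6: 35→40, due 13, tardiness 27
J4: 40→44, due 18, tardiness 26
J3: 44→47, due 24, tardiness 23
Sum = 0+3+26+27+26+23 = 105.
FIFO (arrival order): J1 J2 J3 J4 J5 J6.
J1: 0→9, due 9, tardiness 0
J2: 9→20, due 23, tardiness 0
J3: 20→23, due 24, tardiness 0
J4: 23→27, due 18, tardiness 9
J5: 27→42, due 25, tardiness 17
J6: 42→47, due 13, tardiness 34
Sum = 0+0+0+9+17+34 = 60.
EDD (increasing due date): J1 J6 J4 J2 J3 J5.
J1: 0→9, due 9, tardiness 0
J6: 9→14, due 13, tardiness 1
J4: 14→18, due 18, tardiness 0
J2: 18→29, due 23, tardiness 6
J3: 29→32, due 24, tardiness 8
J5: 32→47, due 25, tardiness 22
Sum = 0+1+0+6+8+22 = 37.
SPT 43, LPT 105, FIFO 60, EDD 37 → minimum 37.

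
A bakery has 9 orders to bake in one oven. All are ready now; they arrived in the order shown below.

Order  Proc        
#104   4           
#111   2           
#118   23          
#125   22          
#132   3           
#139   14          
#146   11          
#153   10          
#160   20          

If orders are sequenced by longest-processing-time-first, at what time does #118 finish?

23

LPT (decreasing processing time): #118 #125 #160 #139 #146 #153 #104 #132 #111.
#118: 0→23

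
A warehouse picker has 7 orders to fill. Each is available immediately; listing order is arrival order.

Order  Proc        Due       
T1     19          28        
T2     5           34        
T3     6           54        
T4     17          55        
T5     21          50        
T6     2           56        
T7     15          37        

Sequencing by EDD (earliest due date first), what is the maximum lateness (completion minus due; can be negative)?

29

EDD (increasing due date): T1 T2 T7 T5 T3 T4 T6.
T1: 0→19, due 28, lateness -9
T2: 19→24, due 34, lateness -10
T7: 24→39, due 37, lateness 2
T5: 39→60, due 50, lateness 10
T3: 60→66, due 54, lateness 12
T4: 66→83, due 55, lateness 28
T6: 83→85, due 56, lateness 29
Maximum = 29.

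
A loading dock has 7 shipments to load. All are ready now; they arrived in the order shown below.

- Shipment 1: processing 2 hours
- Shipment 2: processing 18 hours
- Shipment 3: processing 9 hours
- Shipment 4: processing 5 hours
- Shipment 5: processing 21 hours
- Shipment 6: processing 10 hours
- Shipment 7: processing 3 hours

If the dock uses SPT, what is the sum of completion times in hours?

SPT (increasing processing time): Shipment 1 Shipment 7 Shipment 4 Shipment 3 Shipment 6 Shipment 2 Shipment 5.
Shipment 1: 0→2
Shipment 7: 2→5
Shipment 4: 5→10
Shipment 3: 10→19
Shipment 6: 19→29
Shipment 2: 29→47
Shipment 5: 47→68
Sum = 2+5+10+19+29+47+68 = 180.

180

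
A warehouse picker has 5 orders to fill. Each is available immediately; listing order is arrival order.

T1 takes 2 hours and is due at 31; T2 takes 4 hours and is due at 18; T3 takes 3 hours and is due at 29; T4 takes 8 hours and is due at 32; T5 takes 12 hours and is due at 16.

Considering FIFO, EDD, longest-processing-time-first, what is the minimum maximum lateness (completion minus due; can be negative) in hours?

-2

FIFO (arrival order): T1 T2 T3 T4 T5.
T1: 0→2, due 31, lateness -29
T2: 2→6, due 18, lateness -12
T3: 6→9, due 29, lateness -20
T4: 9→17, due 32, lateness -15
T5: 17→29, due 16, lateness 13
Maximum = 13.
EDD (increasing due date): T5 T2 T3 T1 T4.
T5: 0→12, due 16, lateness -4
T2: 12→16, due 18, lateness -2
T3: 16→19, due 29, lateness -10
T1: 19→21, due 31, lateness -10
T4: 21→29, due 32, lateness -3
Maximum = -2.
LPT (decreasing processing time): T5 T4 T2 T3 T1.
T5: 0→12, due 16, lateness -4
T4: 12→20, due 32, lateness -12
T2: 20→24, due 18, lateness 6
T3: 24→27, due 29, lateness -2
T1: 27→29, due 31, lateness -2
Maximum = 6.
FIFO 13, EDD -2, LPT 6 → minimum -2.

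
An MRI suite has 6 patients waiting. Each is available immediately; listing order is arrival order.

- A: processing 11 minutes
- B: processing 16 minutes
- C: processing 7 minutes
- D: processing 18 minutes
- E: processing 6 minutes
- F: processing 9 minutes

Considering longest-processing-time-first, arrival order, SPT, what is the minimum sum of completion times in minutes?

LPT (decreasing processing time): D B A F C E.
D: 0→18
B: 18→34
A: 34→45
F: 45→54
C: 54→61
E: 61→67
Sum = 18+34+45+54+61+67 = 279.
FIFO (arrival order): A B C D E F.
A: 0→11
B: 11→27
C: 27→34
D: 34→52
E: 52→58
F: 58→67
Sum = 11+27+34+52+58+67 = 249.
SPT (increasing processing time): E C F A B D.
E: 0→6
C: 6→13
F: 13→22
A: 22→33
B: 33→49
D: 49→67
Sum = 6+13+22+33+49+67 = 190.
LPT 279, FIFO 249, SPT 190 → minimum 190.

190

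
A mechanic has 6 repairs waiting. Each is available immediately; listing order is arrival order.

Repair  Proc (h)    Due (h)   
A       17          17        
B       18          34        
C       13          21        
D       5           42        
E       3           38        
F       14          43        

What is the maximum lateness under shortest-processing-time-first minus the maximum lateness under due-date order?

9

SPT (increasing processing time): E D C F A B.
E: 0→3, due 38, lateness -35
D: 3→8, due 42, lateness -34
C: 8→21, due 21, lateness 0
F: 21→35, due 43, lateness -8
A: 35→52, due 17, lateness 35
B: 52→70, due 34, lateness 36
Maximum = 36.
EDD (increasing due date): A C B E D F.
A: 0→17, due 17, lateness 0
C: 17→30, due 21, lateness 9
B: 30→48, due 34, lateness 14
E: 48→51, due 38, lateness 13
D: 51→56, due 42, lateness 14
F: 56→70, due 43, lateness 27
Maximum = 27.
Difference = 36 − 27 = 9.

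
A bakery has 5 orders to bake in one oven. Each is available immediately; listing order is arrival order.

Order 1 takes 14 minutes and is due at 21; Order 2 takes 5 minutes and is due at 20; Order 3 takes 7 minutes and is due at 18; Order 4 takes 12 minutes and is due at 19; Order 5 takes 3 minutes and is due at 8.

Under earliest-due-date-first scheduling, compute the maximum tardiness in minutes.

EDD (increasing due date): Order 5 Order 3 Order 4 Order 2 Order 1.
Order 5: 0→3, due 8, tardiness 0
Order 3: 3→10, due 18, tardiness 0
Order 4: 10→22, due 19, tardiness 3
Order 2: 22→27, due 20, tardiness 7
Order 1: 27→41, due 21, tardiness 20
Maximum = 20.

20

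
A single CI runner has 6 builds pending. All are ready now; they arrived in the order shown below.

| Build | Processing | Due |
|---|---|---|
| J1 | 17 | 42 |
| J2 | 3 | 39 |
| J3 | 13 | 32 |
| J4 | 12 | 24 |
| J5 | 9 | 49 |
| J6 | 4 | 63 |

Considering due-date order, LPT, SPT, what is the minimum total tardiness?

EDD (increasing due date): J4 J3 J2 J1 J5 J6.
J4: 0→12, due 24, tardiness 0
J3: 12→25, due 32, tardiness 0
J2: 25→28, due 39, tardiness 0
J1: 28→45, due 42, tardiness 3
J5: 45→54, due 49, tardiness 5
J6: 54→58, due 63, tardiness 0
Sum = 0+0+0+3+5+0 = 8.
LPT (decreasing processing time): J1 J3 J4 J5 J6 J2.
J1: 0→17, due 42, tardiness 0
J3: 17→30, due 32, tardiness 0
J4: 30→42, due 24, tardiness 18
J5: 42→51, due 49, tardiness 2
J6: 51→55, due 63, tardiness 0
J2: 55→58, due 39, tardiness 19
Sum = 0+0+18+2+0+19 = 39.
SPT (increasing processing time): J2 J6 J5 J4 J3 J1.
J2: 0→3, due 39, tardiness 0
J6: 3→7, due 63, tardiness 0
J5: 7→16, due 49, tardiness 0
J4: 16→28, due 24, tardiness 4
J3: 28→41, due 32, tardiness 9
J1: 41→58, due 42, tardiness 16
Sum = 0+0+0+4+9+16 = 29.
EDD 8, LPT 39, SPT 29 → minimum 8.

8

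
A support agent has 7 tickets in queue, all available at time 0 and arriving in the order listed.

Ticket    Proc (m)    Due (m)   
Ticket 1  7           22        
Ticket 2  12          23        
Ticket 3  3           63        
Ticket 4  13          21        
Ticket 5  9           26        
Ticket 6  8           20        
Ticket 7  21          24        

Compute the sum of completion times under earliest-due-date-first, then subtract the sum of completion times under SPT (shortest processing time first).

EDD (increasing due date): Ticket 6 Ticket 4 Ticket 1 Ticket 2 Ticket 7 Ticket 5 Ticket 3.
Ticket 6: 0→8
Ticket 4: 8→21
Ticket 1: 21→28
Ticket 2: 28→40
Ticket 7: 40→61
Ticket 5: 61→70
Ticket 3: 70→73
Sum = 8+21+28+40+61+70+73 = 301.
SPT (increasing processing time): Ticket 3 Ticket 1 Ticket 6 Ticket 5 Ticket 2 Ticket 4 Ticket 7.
Ticket 3: 0→3
Ticket 1: 3→10
Ticket 6: 10→18
Ticket 5: 18→27
Ticket 2: 27→39
Ticket 4: 39→52
Ticket 7: 52→73
Sum = 3+10+18+27+39+52+73 = 222.
Difference = 301 − 222 = 79.

79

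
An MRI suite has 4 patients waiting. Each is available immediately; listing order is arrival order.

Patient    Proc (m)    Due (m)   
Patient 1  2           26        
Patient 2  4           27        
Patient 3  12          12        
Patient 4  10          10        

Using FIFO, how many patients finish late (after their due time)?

FIFO (arrival order): Patient 1 Patient 2 Patient 3 Patient 4.
Patient 1: 0→2, due 26, tardiness 0
Patient 2: 2→6, due 27, tardiness 0
Patient 3: 6→18, due 12, tardiness 6
Patient 4: 18→28, due 10, tardiness 18
Late patients: 2.

2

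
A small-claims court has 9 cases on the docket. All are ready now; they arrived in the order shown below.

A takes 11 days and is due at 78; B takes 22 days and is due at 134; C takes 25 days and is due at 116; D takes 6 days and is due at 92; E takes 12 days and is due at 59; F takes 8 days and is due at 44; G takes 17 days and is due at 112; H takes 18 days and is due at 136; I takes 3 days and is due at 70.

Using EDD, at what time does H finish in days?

EDD (increasing due date): F E I A D G C B H.
F: 0→8
E: 8→20
I: 20→23
A: 23→34
D: 34→40
G: 40→57
C: 57→82
B: 82→104
H: 104→122

122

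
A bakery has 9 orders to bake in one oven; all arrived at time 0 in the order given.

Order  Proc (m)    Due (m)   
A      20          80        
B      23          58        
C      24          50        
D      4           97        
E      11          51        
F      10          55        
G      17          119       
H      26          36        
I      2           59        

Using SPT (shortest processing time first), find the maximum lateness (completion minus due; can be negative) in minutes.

101

SPT (increasing processing time): I D F E G A B C H.
I: 0→2, due 59, lateness -57
D: 2→6, due 97, lateness -91
F: 6→16, due 55, lateness -39
E: 16→27, due 51, lateness -24
G: 27→44, due 119, lateness -75
A: 44→64, due 80, lateness -16
B: 64→87, due 58, lateness 29
C: 87→111, due 50, lateness 61
H: 111→137, due 36, lateness 101
Maximum = 101.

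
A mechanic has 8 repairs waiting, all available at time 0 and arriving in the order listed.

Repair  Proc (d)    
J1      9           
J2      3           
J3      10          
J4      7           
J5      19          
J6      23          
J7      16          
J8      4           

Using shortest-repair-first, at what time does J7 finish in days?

SPT (increasing processing time): J2 J8 J4 J1 J3 J7 J5 J6.
J2: 0→3
J8: 3→7
J4: 7→14
J1: 14→23
J3: 23→33
J7: 33→49

49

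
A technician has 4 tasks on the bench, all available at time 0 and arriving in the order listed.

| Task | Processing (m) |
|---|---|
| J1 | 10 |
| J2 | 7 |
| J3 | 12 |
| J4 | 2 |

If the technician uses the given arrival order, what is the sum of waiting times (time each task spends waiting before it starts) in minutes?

FIFO (arrival order): J1 J2 J3 J4.
J1: waits 0, runs 0→10
J2: waits 10, runs 10→17
J3: waits 17, runs 17→29
J4: waits 29, runs 29→31
Sum = 0+10+17+29 = 56.

56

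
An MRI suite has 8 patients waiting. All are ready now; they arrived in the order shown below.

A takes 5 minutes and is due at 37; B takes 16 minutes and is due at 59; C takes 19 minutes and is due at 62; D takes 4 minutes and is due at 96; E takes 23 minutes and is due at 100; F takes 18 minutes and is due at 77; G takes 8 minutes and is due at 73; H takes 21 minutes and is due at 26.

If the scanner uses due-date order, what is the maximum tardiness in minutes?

14

EDD (increasing due date): H A B C G F D E.
H: 0→21, due 26, tardiness 0
A: 21→26, due 37, tardiness 0
B: 26→42, due 59, tardiness 0
C: 42→61, due 62, tardiness 0
G: 61→69, due 73, tardiness 0
F: 69→87, due 77, tardiness 10
D: 87→91, due 96, tardiness 0
E: 91→114, due 100, tardiness 14
Maximum = 14.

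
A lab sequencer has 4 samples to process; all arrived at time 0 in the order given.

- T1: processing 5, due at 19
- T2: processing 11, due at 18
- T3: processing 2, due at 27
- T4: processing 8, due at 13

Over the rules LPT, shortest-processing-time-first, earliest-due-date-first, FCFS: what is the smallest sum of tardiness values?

6

LPT (decreasing processing time): T2 T4 T1 T3.
T2: 0→11, due 18, tardiness 0
T4: 11→19, due 13, tardiness 6
T1: 19→24, due 19, tardiness 5
T3: 24→26, due 27, tardiness 0
Sum = 0+6+5+0 = 11.
SPT (increasing processing time): T3 T1 T4 T2.
T3: 0→2, due 27, tardiness 0
T1: 2→7, due 19, tardiness 0
T4: 7→15, due 13, tardiness 2
T2: 15→26, due 18, tardiness 8
Sum = 0+0+2+8 = 10.
EDD (increasing due date): T4 T2 T1 T3.
T4: 0→8, due 13, tardiness 0
T2: 8→19, due 18, tardiness 1
T1: 19→24, due 19, tardiness 5
T3: 24→26, due 27, tardiness 0
Sum = 0+1+5+0 = 6.
FIFO (arrival order): T1 T2 T3 T4.
T1: 0→5, due 19, tardiness 0
T2: 5→16, due 18, tardiness 0
T3: 16→18, due 27, tardiness 0
T4: 18→26, due 13, tardiness 13
Sum = 0+0+0+13 = 13.
LPT 11, SPT 10, EDD 6, FIFO 13 → minimum 6.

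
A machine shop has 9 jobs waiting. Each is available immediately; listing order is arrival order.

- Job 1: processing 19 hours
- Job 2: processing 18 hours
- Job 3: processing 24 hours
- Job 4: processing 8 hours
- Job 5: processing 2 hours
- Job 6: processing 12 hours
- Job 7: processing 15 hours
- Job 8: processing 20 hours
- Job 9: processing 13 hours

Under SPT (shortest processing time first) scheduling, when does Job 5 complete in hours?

2

SPT (increasing processing time): Job 5 Job 4 Job 6 Job 9 Job 7 Job 2 Job 1 Job 8 Job 3.
Job 5: 0→2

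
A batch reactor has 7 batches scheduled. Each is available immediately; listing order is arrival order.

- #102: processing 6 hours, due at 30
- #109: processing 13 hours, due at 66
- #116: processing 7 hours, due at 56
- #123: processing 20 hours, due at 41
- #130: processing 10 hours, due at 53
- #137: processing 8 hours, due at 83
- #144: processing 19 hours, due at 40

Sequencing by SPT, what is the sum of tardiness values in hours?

SPT (increasing processing time): #102 #116 #137 #130 #109 #144 #123.
#102: 0→6, due 30, tardiness 0
#116: 6→13, due 56, tardiness 0
#137: 13→21, due 83, tardiness 0
#130: 21→31, due 53, tardiness 0
#109: 31→44, due 66, tardiness 0
#144: 44→63, due 40, tardiness 23
#123: 63→83, due 41, tardiness 42
Sum = 0+0+0+0+0+23+42 = 65.

65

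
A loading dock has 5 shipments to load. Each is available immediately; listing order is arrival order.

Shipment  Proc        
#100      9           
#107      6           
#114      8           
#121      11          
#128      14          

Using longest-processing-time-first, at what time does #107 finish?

48

LPT (decreasing processing time): #128 #121 #100 #114 #107.
#128: 0→14
#121: 14→25
#100: 25→34
#114: 34→42
#107: 42→48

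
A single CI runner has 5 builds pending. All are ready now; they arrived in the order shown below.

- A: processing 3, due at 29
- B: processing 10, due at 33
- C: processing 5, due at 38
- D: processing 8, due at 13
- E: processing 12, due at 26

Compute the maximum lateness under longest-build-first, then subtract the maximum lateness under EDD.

17

LPT (decreasing processing time): E B D C A.
E: 0→12, due 26, lateness -14
B: 12→22, due 33, lateness -11
D: 22→30, due 13, lateness 17
C: 30→35, due 38, lateness -3
A: 35→38, due 29, lateness 9
Maximum = 17.
EDD (increasing due date): D E A B C.
D: 0→8, due 13, lateness -5
E: 8→20, due 26, lateness -6
A: 20→23, due 29, lateness -6
B: 23→33, due 33, lateness 0
C: 33→38, due 38, lateness 0
Maximum = 0.
Difference = 17 − 0 = 17.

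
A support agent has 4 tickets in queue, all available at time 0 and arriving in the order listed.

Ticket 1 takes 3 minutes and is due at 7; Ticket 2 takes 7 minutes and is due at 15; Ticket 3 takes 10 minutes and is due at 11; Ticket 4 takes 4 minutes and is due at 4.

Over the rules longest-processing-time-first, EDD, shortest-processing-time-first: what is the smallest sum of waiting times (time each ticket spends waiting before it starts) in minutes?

24

LPT (decreasing processing time): Ticket 3 Ticket 2 Ticket 4 Ticket 1.
Ticket 3: waits 0, runs 0→10
Ticket 2: waits 10, runs 10→17
Ticket 4: waits 17, runs 17→21
Ticket 1: waits 21, runs 21→24
Sum = 0+10+17+21 = 48.
EDD (increasing due date): Ticket 4 Ticket 1 Ticket 3 Ticket 2.
Ticket 4: waits 0, runs 0→4
Ticket 1: waits 4, runs 4→7
Ticket 3: waits 7, runs 7→17
Ticket 2: waits 17, runs 17→24
Sum = 0+4+7+17 = 28.
SPT (increasing processing time): Ticket 1 Ticket 4 Ticket 2 Ticket 3.
Ticket 1: waits 0, runs 0→3
Ticket 4: waits 3, runs 3→7
Ticket 2: waits 7, runs 7→14
Ticket 3: waits 14, runs 14→24
Sum = 0+3+7+14 = 24.
LPT 48, EDD 28, SPT 24 → minimum 24.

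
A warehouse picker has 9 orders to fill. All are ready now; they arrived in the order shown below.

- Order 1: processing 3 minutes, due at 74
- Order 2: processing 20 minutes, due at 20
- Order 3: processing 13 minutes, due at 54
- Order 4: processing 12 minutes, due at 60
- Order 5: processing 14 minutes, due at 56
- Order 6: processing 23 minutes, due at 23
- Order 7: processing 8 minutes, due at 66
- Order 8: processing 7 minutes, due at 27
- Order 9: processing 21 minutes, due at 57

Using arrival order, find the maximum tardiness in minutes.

73

FIFO (arrival order): Order 1 Order 2 Order 3 Order 4 Order 5 Order 6 Order 7 Order 8 Order 9.
Order 1: 0→3, due 74, tardiness 0
Order 2: 3→23, due 20, tardiness 3
Order 3: 23→36, due 54, tardiness 0
Order 4: 36→48, due 60, tardiness 0
Order 5: 48→62, due 56, tardiness 6
Order 6: 62→85, due 23, tardiness 62
Order 7: 85→93, due 66, tardiness 27
Order 8: 93→100, due 27, tardiness 73
Order 9: 100→121, due 57, tardiness 64
Maximum = 73.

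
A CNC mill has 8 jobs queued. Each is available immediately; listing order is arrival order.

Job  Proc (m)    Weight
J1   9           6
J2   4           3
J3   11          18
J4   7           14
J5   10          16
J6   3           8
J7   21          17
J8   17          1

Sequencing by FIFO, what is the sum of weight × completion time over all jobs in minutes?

FIFO (arrival order): J1 J2 J3 J4 J5 J6 J7 J8.
J1: finishes 9, weight 6, w·C = 54
J2: finishes 13, weight 3, w·C = 39
J3: finishes 24, weight 18, w·C = 432
J4: finishes 31, weight 14, w·C = 434
J5: finishes 41, weight 16, w·C = 656
J6: finishes 44, weight 8, w·C = 352
J7: finishes 65, weight 17, w·C = 1105
J8: finishes 82, weight 1, w·C = 82
Sum = 54+39+432+434+656+352+1105+82 = 3154.

3154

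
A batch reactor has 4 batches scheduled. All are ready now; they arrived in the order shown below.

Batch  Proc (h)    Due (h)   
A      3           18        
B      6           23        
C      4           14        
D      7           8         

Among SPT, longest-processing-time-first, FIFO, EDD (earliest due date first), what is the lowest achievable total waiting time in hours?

23

SPT (increasing processing time): A C B D.
A: waits 0, runs 0→3
C: waits 3, runs 3→7
B: waits 7, runs 7→13
D: waits 13, runs 13→20
Sum = 0+3+7+13 = 23.
LPT (decreasing processing time): D B C A.
D: waits 0, runs 0→7
B: waits 7, runs 7→13
C: waits 13, runs 13→17
A: waits 17, runs 17→20
Sum = 0+7+13+17 = 37.
FIFO (arrival order): A B C D.
A: waits 0, runs 0→3
B: waits 3, runs 3→9
C: waits 9, runs 9→13
D: waits 13, runs 13→20
Sum = 0+3+9+13 = 25.
EDD (increasing due date): D C A B.
D: waits 0, runs 0→7
C: waits 7, runs 7→11
A: waits 11, runs 11→14
B: waits 14, runs 14→20
Sum = 0+7+11+14 = 32.
SPT 23, LPT 37, FIFO 25, EDD 32 → minimum 23.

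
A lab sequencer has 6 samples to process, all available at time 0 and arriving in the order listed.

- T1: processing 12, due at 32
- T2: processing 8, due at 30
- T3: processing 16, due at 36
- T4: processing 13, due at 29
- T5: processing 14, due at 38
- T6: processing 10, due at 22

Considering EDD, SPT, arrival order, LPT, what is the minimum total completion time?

EDD (increasing due date): T6 T4 T2 T1 T3 T5.
T6: 0→10
T4: 10→23
T2: 23→31
T1: 31→43
T3: 43→59
T5: 59→73
Sum = 10+23+31+43+59+73 = 239.
SPT (increasing processing time): T2 T6 T1 T4 T5 T3.
T2: 0→8
T6: 8→18
T1: 18→30
T4: 30→43
T5: 43→57
T3: 57→73
Sum = 8+18+30+43+57+73 = 229.
FIFO (arrival order): T1 T2 T3 T4 T5 T6.
T1: 0→12
T2: 12→20
T3: 20→36
T4: 36→49
T5: 49→63
T6: 63→73
Sum = 12+20+36+49+63+73 = 253.
LPT (decreasing processing time): T3 T5 T4 T1 T6 T2.
T3: 0→16
T5: 16→30
T4: 30→43
T1: 43→55
T6: 55→65
T2: 65→73
Sum = 16+30+43+55+65+73 = 282.
EDD 239, SPT 229, FIFO 253, LPT 282 → minimum 229.

229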